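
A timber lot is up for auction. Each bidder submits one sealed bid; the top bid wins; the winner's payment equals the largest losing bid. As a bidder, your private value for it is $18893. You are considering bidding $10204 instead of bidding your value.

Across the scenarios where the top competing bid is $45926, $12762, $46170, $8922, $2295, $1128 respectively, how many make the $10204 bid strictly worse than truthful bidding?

The deviation hurts exactly when the highest competing bid lies strictly between $10204 and $18893 — underbidding then forfeits a profitable win.
$45926: above both → same outcome either way.
$12762: inside the interval → strictly worse (loss $6131).
$46170: above both → same outcome either way.
$8922: below both → same outcome either way.
$2295: below both → same outcome either way.
$1128: below both → same outcome either way.
Count: 1.

1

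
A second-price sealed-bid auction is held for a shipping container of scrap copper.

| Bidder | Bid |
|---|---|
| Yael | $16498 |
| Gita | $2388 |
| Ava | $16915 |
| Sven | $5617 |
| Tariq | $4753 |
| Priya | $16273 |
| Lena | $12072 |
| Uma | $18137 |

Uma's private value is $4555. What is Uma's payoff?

−$12360

Highest bid: Uma at $18137, so Uma wins.
Second-highest bid: Ava at $16915 — that is the price the winner pays.
Uma's payoff = value − price = $4555 − $16915 = −$12360.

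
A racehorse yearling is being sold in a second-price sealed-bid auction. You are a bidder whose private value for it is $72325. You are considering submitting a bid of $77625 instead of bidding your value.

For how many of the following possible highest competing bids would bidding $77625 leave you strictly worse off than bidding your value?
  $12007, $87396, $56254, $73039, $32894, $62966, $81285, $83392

The deviation hurts exactly when the highest competing bid lies strictly between $72325 and $77625 — overbidding then wins at a price above your value.
$12007: below both → same outcome either way.
$87396: above both → same outcome either way.
$56254: below both → same outcome either way.
$73039: inside the interval → strictly worse (loss $714).
$32894: below both → same outcome either way.
$62966: below both → same outcome either way.
$81285: above both → same outcome either way.
$83392: above both → same outcome either way.
Count: 1.

1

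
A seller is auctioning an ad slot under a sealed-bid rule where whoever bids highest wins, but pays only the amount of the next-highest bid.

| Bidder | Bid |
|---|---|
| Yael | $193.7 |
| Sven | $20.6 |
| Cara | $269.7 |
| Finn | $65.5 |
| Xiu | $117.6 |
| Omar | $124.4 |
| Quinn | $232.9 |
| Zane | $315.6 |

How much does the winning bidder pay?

$269.7

Highest bid: Zane at $315.6, so Zane wins.
Second-highest bid: Cara at $269.7 — that is the price the winner pays.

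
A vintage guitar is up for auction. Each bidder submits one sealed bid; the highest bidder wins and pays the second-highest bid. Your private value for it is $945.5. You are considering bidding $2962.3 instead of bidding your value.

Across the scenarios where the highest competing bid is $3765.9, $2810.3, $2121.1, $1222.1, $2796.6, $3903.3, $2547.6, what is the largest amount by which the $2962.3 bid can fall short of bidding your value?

$3765.9: same outcome either way → loss $0.
$2810.3: truthful gives $0, deviation gives −$1864.8 → loss $1864.8.
$2121.1: truthful gives $0, deviation gives −$1175.6 → loss $1175.6.
$1222.1: truthful gives $0, deviation gives −$276.6 → loss $276.6.
$2796.6: truthful gives $0, deviation gives −$1851.1 → loss $1851.1.
$3903.3: same outcome either way → loss $0.
$2547.6: truthful gives $0, deviation gives −$1602.1 → loss $1602.1.
Maximum loss: $1864.8.

$1864.8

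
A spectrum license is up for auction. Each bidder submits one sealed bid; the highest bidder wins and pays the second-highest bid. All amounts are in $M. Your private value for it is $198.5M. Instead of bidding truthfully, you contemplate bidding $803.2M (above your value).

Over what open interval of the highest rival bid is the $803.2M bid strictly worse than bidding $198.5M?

If the competing bid is below $198.5M, both bids win at the same price — no difference.
If it is above $803.2M, both bids lose — no difference.
If it lies strictly between $198.5M and $803.2M, bidding your value loses (payoff 0) while bidding $803.2M wins at a price above your value (payoff negative).
So the deviation strictly hurts on the open interval ($198.5M, $803.2M).

($198.5M, $803.2M)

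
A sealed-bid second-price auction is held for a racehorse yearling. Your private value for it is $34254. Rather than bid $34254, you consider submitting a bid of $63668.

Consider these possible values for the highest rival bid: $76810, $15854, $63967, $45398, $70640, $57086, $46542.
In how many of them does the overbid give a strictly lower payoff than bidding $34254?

The deviation hurts exactly when the highest competing bid lies strictly between $34254 and $63668 — overbidding then wins at a price above your value.
$76810: above both → same outcome either way.
$15854: below both → same outcome either way.
$63967: above both → same outcome either way.
$45398: inside the interval → strictly worse (loss $11144).
$70640: above both → same outcome either way.
$57086: inside the interval → strictly worse (loss $22832).
$46542: inside the interval → strictly worse (loss $12288).
Count: 3.

3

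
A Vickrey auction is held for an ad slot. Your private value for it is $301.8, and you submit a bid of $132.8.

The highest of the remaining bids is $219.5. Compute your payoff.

$0

Your bid $132.8 is below the highest competing bid $219.5, so you lose.
A losing bidder pays nothing and receives nothing: payoff = $0.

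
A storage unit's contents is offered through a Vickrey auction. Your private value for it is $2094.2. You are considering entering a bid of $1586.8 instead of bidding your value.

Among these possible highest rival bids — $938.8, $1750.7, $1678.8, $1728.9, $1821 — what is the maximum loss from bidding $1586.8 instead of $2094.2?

$938.8: same outcome either way → loss $0.
$1750.7: truthful gives $343.5, deviation gives $0 → loss $343.5.
$1678.8: truthful gives $415.4, deviation gives $0 → loss $415.4.
$1728.9: truthful gives $365.3, deviation gives $0 → loss $365.3.
$1821: truthful gives $273.2, deviation gives $0 → loss $273.2.
Maximum loss: $415.4.

$415.4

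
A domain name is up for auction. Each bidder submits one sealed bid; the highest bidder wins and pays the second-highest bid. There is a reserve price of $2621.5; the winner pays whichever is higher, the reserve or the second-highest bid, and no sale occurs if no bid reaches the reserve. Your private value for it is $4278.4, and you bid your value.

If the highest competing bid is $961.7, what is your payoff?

$1656.9

Your bid $4278.4 is the highest and exceeds the reserve.
Price = max(second-highest bid, reserve) = max($961.7, $2621.5) = $2621.5.
Payoff = $4278.4 − $2621.5 = $1656.9.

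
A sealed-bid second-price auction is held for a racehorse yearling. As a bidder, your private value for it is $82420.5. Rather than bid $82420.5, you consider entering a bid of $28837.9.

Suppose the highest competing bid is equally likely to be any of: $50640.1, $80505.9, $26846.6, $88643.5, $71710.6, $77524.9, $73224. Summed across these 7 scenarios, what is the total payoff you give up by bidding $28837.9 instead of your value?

The deviation costs you only when the competing bid falls strictly between $28837.9 and $82420.5; elsewhere both bids give the same outcome.
$50640.1: truthful payoff $31780.4, deviation payoff $0 → loss $31780.4.
$80505.9: truthful payoff $1914.6, deviation payoff $0 → loss $1914.6.
$26846.6: outcomes coincide → loss $0.
$88643.5: outcomes coincide → loss $0.
$71710.6: truthful payoff $10709.9, deviation payoff $0 → loss $10709.9.
$77524.9: truthful payoff $4895.6, deviation payoff $0 → loss $4895.6.
$73224: truthful payoff $9196.5, deviation payoff $0 → loss $9196.5.
Total loss = $31780.4 + $1914.6 + $10709.9 + $4895.6 + $9196.5 = $58497.

$58497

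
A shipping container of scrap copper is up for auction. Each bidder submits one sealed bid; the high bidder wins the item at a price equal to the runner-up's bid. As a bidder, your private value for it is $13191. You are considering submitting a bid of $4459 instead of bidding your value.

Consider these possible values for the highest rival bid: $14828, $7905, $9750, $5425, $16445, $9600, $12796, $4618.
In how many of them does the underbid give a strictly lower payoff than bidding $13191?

6

The deviation hurts exactly when the highest competing bid lies strictly between $4459 and $13191 — underbidding then forfeits a profitable win.
$14828: above both → same outcome either way.
$7905: inside the interval → strictly worse (loss $5286).
$9750: inside the interval → strictly worse (loss $3441).
$5425: inside the interval → strictly worse (loss $7766).
$16445: above both → same outcome either way.
$9600: inside the interval → strictly worse (loss $3591).
$12796: inside the interval → strictly worse (loss $395).
$4618: inside the interval → strictly worse (loss $8573).
Count: 6.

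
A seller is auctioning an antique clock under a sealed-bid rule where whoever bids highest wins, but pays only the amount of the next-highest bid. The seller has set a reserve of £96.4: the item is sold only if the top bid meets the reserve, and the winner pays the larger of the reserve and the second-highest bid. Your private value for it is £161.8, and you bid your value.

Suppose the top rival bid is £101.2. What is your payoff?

Your bid £161.8 is the highest and exceeds the reserve.
Price = max(second-highest bid, reserve) = max(£101.2, £96.4) = £101.2.
Payoff = £161.8 − £101.2 = £60.6.

£60.6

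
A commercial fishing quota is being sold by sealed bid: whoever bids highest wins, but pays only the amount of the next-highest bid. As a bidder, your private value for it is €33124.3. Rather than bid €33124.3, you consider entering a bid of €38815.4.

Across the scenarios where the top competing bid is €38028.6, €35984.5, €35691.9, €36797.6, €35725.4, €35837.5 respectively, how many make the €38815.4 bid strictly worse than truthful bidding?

6

The deviation hurts exactly when the highest competing bid lies strictly between €33124.3 and €38815.4 — overbidding then wins at a price above your value.
€38028.6: inside the interval → strictly worse (loss €4904.3).
€35984.5: inside the interval → strictly worse (loss €2860.2).
€35691.9: inside the interval → strictly worse (loss €2567.6).
€36797.6: inside the interval → strictly worse (loss €3673.3).
€35725.4: inside the interval → strictly worse (loss €2601.1).
€35837.5: inside the interval → strictly worse (loss €2713.2).
Count: 6.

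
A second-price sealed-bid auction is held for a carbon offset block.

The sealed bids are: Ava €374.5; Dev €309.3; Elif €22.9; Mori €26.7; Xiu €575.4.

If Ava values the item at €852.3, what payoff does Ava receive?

€0

Highest bid: Xiu at €575.4, so Xiu wins.
Second-highest bid: Ava at €374.5 — that is the price the winner pays.
Ava did not win, so Ava pays nothing and receives nothing: payoff €0.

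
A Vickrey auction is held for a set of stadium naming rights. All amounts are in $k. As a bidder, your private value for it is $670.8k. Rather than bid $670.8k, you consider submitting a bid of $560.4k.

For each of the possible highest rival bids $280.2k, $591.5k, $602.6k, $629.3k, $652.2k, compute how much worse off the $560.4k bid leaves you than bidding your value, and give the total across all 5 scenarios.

The deviation costs you only when the competing bid falls strictly between $560.4k and $670.8k; elsewhere both bids give the same outcome.
$280.2k: outcomes coincide → loss $0k.
$591.5k: truthful payoff $79.3k, deviation payoff $0k → loss $79.3k.
$602.6k: truthful payoff $68.2k, deviation payoff $0k → loss $68.2k.
$629.3k: truthful payoff $41.5k, deviation payoff $0k → loss $41.5k.
$652.2k: truthful payoff $18.6k, deviation payoff $0k → loss $18.6k.
Total loss = $79.3k + $68.2k + $41.5k + $18.6k = $207.6k.

$207.6k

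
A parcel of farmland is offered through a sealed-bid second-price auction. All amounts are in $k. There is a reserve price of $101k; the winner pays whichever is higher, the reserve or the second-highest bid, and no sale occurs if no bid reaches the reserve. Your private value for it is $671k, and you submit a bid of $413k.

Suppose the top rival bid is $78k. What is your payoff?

Your bid $413k is the highest and exceeds the reserve.
Price = max(second-highest bid, reserve) = max($78k, $101k) = $101k.
Payoff = $671k − $101k = $570k.

$570k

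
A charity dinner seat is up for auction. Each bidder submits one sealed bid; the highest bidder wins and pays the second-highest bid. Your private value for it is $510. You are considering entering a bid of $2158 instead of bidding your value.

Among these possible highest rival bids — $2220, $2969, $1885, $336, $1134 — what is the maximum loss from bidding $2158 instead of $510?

$2220: same outcome either way → loss $0.
$2969: same outcome either way → loss $0.
$1885: truthful gives $0, deviation gives −$1375 → loss $1375.
$336: same outcome either way → loss $0.
$1134: truthful gives $0, deviation gives −$624 → loss $624.
Maximum loss: $1375.

$1375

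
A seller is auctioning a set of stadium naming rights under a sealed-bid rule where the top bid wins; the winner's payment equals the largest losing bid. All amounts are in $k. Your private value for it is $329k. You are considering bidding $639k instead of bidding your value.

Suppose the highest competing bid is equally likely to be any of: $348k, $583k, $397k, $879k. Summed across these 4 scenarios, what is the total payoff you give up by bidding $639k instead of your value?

The deviation costs you only when the competing bid falls strictly between $329k and $639k; elsewhere both bids give the same outcome.
$348k: truthful payoff $0k, deviation payoff −$19k → loss $19k.
$583k: truthful payoff $0k, deviation payoff −$254k → loss $254k.
$397k: truthful payoff $0k, deviation payoff −$68k → loss $68k.
$879k: outcomes coincide → loss $0k.
Total loss = $19k + $254k + $68k = $341k.
In a second-price auction your bid sets only whether you win, not what you pay, so bidding your true value is weakly dominant.

$341k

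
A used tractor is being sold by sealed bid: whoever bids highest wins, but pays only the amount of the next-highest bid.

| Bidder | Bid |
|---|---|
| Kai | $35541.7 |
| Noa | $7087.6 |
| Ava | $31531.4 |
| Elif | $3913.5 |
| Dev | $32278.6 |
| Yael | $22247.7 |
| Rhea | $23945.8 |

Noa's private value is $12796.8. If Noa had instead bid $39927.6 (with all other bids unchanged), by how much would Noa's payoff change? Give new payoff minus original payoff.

The highest bid among the other bidders is $35541.7; Noa's bid doesn't change that.
Original bid $7087.6: Noa is not highest (top rival bid is $35541.7); payoff $0.
Alternative bid $39927.6: Noa is highest, pays the top rival bid $35541.7; payoff $12796.8 − $35541.7 = −$22744.9.
Change in payoff = −$22744.9 − ($0) = −$22744.9.

−$22744.9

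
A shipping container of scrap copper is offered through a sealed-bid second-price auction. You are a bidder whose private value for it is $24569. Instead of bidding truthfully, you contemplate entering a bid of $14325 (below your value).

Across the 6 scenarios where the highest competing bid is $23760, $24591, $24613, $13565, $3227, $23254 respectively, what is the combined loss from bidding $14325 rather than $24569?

The deviation costs you only when the competing bid falls strictly between $14325 and $24569; elsewhere both bids give the same outcome.
$23760: truthful payoff $809, deviation payoff $0 → loss $809.
$24591: outcomes coincide → loss $0.
$24613: outcomes coincide → loss $0.
$13565: outcomes coincide → loss $0.
$3227: outcomes coincide → loss $0.
$23254: truthful payoff $1315, deviation payoff $0 → loss $1315.
Total loss = $809 + $1315 = $2124.

$2124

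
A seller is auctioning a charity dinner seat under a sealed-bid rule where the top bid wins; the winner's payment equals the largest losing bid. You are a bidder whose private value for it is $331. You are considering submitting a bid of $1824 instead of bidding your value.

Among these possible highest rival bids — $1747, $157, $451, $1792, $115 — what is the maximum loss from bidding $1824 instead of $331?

$1461

$1747: truthful gives $0, deviation gives −$1416 → loss $1416.
$157: same outcome either way → loss $0.
$451: truthful gives $0, deviation gives −$120 → loss $120.
$1792: truthful gives $0, deviation gives −$1461 → loss $1461.
$115: same outcome either way → loss $0.
Maximum loss: $1461.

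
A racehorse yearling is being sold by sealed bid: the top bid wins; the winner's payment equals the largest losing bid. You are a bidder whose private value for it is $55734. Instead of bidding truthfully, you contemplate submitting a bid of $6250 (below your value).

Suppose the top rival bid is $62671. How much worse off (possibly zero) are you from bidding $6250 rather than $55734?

Bidding your value $55734: you lose (since $55734 < $62671). Payoff $0.
Bidding $6250: you lose. Payoff $0.
Difference = $0 − $0 = $0; both bids lead to the same outcome because the competing bid is above both your value and your alternative bid.

$0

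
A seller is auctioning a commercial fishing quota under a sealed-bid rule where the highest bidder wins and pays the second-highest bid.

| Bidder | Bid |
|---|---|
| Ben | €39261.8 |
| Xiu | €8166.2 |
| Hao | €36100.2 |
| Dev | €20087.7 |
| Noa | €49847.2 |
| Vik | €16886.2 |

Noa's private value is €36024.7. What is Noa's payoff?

Highest bid: Noa at €49847.2, so Noa wins.
Second-highest bid: Ben at €39261.8 — that is the price the winner pays.
Noa's payoff = value − price = €36024.7 − €39261.8 = −€3237.1.

−€3237.1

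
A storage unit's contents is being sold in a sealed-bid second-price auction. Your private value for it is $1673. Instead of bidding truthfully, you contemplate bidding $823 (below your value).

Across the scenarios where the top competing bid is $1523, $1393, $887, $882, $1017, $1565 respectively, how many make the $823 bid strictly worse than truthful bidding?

6

The deviation hurts exactly when the highest competing bid lies strictly between $823 and $1673 — underbidding then forfeits a profitable win.
$1523: inside the interval → strictly worse (loss $150).
$1393: inside the interval → strictly worse (loss $280).
$887: inside the interval → strictly worse (loss $786).
$882: inside the interval → strictly worse (loss $791).
$1017: inside the interval → strictly worse (loss $656).
$1565: inside the interval → strictly worse (loss $108).
Count: 6.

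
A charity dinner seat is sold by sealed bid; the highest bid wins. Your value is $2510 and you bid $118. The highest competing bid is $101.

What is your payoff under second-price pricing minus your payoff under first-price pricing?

$17

You have the highest bid, so you win under either rule.
Second-price: pay $101 → payoff $2409.
First-price: pay your own bid $118 → payoff $2392.
Difference = $2409 − ($2392) = $17.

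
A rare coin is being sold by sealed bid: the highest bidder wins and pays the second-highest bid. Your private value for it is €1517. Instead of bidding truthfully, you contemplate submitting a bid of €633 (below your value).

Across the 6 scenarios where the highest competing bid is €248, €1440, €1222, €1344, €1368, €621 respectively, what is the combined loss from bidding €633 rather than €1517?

The deviation costs you only when the competing bid falls strictly between €633 and €1517; elsewhere both bids give the same outcome.
€248: outcomes coincide → loss €0.
€1440: truthful payoff €77, deviation payoff €0 → loss €77.
€1222: truthful payoff €295, deviation payoff €0 → loss €295.
€1344: truthful payoff €173, deviation payoff €0 → loss €173.
€1368: truthful payoff €149, deviation payoff €0 → loss €149.
€621: outcomes coincide → loss €0.
Total loss = €77 + €295 + €173 + €149 = €694.
In a second-price auction your bid sets only whether you win, not what you pay, so bidding your true value is weakly dominant.

€694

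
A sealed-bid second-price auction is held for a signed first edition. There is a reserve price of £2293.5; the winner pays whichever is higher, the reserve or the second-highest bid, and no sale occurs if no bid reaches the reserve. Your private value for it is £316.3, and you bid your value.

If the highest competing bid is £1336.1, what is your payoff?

Your bid £316.3 is below the highest competing bid £1336.1, so you lose. Payoff £0.

£0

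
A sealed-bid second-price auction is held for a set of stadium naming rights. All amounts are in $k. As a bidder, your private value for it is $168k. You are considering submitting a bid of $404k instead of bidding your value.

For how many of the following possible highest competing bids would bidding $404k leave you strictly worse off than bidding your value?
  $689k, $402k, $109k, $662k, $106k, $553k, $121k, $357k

The deviation hurts exactly when the highest competing bid lies strictly between $168k and $404k — overbidding then wins at a price above your value.
$689k: above both → same outcome either way.
$402k: inside the interval → strictly worse (loss $234k).
$109k: below both → same outcome either way.
$662k: above both → same outcome either way.
$106k: below both → same outcome either way.
$553k: above both → same outcome either way.
$121k: below both → same outcome either way.
$357k: inside the interval → strictly worse (loss $189k).
Count: 2.

2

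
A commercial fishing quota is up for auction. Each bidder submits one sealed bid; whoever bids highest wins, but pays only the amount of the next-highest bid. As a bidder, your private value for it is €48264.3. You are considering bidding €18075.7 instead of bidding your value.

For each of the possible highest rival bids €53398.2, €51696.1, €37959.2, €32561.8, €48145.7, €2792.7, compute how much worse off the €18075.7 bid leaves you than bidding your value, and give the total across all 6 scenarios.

€26126.2

The deviation costs you only when the competing bid falls strictly between €18075.7 and €48264.3; elsewhere both bids give the same outcome.
€53398.2: outcomes coincide → loss €0.
€51696.1: outcomes coincide → loss €0.
€37959.2: truthful payoff €10305.1, deviation payoff €0 → loss €10305.1.
€32561.8: truthful payoff €15702.5, deviation payoff €0 → loss €15702.5.
€48145.7: truthful payoff €118.6, deviation payoff €0 → loss €118.6.
€2792.7: outcomes coincide → loss €0.
Total loss = €10305.1 + €15702.5 + €118.6 = €26126.2.
Because the price is fixed by the runner-up's bid, deviating from your value can only change a good outcome into a bad one — never the reverse.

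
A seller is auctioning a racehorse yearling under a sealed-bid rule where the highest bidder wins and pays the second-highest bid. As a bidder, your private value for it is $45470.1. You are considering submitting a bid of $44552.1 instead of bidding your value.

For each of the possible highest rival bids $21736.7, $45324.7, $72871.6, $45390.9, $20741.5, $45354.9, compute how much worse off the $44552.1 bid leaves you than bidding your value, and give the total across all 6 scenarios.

$339.8

The deviation costs you only when the competing bid falls strictly between $44552.1 and $45470.1; elsewhere both bids give the same outcome.
$21736.7: outcomes coincide → loss $0.
$45324.7: truthful payoff $145.4, deviation payoff $0 → loss $145.4.
$72871.6: outcomes coincide → loss $0.
$45390.9: truthful payoff $79.2, deviation payoff $0 → loss $79.2.
$20741.5: outcomes coincide → loss $0.
$45354.9: truthful payoff $115.2, deviation payoff $0 → loss $115.2.
Total loss = $145.4 + $79.2 + $115.2 = $339.8.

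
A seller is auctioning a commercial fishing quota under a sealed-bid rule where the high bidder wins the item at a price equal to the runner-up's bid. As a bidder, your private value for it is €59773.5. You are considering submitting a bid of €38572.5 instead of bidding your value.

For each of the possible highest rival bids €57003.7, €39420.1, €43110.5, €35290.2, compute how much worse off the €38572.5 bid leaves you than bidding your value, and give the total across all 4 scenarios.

The deviation costs you only when the competing bid falls strictly between €38572.5 and €59773.5; elsewhere both bids give the same outcome.
€57003.7: truthful payoff €2769.8, deviation payoff €0 → loss €2769.8.
€39420.1: truthful payoff €20353.4, deviation payoff €0 → loss €20353.4.
€43110.5: truthful payoff €16663, deviation payoff €0 → loss €16663.
€35290.2: outcomes coincide → loss €0.
Total loss = €2769.8 + €20353.4 + €16663 = €39786.2.

€39786.2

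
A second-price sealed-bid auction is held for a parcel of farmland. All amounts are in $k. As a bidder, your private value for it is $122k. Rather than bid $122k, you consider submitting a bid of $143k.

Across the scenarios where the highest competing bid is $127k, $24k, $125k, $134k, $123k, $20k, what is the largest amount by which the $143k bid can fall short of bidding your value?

$12k

$127k: truthful gives $0k, deviation gives −$5k → loss $5k.
$24k: same outcome either way → loss $0k.
$125k: truthful gives $0k, deviation gives −$3k → loss $3k.
$134k: truthful gives $0k, deviation gives −$12k → loss $12k.
$123k: truthful gives $0k, deviation gives −$1k → loss $1k.
$20k: same outcome either way → loss $0k.
Maximum loss: $12k.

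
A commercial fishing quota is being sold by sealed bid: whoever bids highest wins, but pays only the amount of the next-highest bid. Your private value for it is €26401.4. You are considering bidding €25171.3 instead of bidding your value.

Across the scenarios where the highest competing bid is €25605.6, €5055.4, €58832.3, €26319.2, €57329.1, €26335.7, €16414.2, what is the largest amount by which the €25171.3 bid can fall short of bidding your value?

€25605.6: truthful gives €795.8, deviation gives €0 → loss €795.8.
€5055.4: same outcome either way → loss €0.
€58832.3: same outcome either way → loss €0.
€26319.2: truthful gives €82.2, deviation gives €0 → loss €82.2.
€57329.1: same outcome either way → loss €0.
€26335.7: truthful gives €65.7, deviation gives €0 → loss €65.7.
€16414.2: same outcome either way → loss €0.
Maximum loss: €795.8.

€795.8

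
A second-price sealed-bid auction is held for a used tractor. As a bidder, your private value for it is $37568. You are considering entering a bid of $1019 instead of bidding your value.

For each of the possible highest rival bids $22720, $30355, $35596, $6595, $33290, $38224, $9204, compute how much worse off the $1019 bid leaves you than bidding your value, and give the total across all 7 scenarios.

The deviation costs you only when the competing bid falls strictly between $1019 and $37568; elsewhere both bids give the same outcome.
$22720: truthful payoff $14848, deviation payoff $0 → loss $14848.
$30355: truthful payoff $7213, deviation payoff $0 → loss $7213.
$35596: truthful payoff $1972, deviation payoff $0 → loss $1972.
$6595: truthful payoff $30973, deviation payoff $0 → loss $30973.
$33290: truthful payoff $4278, deviation payoff $0 → loss $4278.
$38224: outcomes coincide → loss $0.
$9204: truthful payoff $28364, deviation payoff $0 → loss $28364.
Total loss = $14848 + $7213 + $1972 + $30973 + $4278 + $28364 = $87648.

$87648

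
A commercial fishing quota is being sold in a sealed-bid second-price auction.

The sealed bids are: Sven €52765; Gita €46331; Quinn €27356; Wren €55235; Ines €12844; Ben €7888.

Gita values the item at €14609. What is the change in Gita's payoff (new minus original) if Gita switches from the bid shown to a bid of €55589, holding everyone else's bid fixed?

The highest bid among the other bidders is €55235; Gita's bid doesn't change that.
Original bid €46331: Gita is not highest (top rival bid is €55235); payoff €0.
Alternative bid €55589: Gita is highest, pays the top rival bid €55235; payoff €14609 − €55235 = −€40626.
Change in payoff = −€40626 − (€0) = −€40626.

−€40626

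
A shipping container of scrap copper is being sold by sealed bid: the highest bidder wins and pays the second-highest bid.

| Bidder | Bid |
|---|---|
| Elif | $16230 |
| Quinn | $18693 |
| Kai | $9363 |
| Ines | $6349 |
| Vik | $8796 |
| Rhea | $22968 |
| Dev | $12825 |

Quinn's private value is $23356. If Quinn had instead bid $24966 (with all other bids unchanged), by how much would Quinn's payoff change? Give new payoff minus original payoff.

The highest bid among the other bidders is $22968; Quinn's bid doesn't change that.
Original bid $18693: Quinn is not highest (top rival bid is $22968); payoff $0.
Alternative bid $24966: Quinn is highest, pays the top rival bid $22968; payoff $23356 − $22968 = $388.
Change in payoff = $388 − ($0) = $388.

$388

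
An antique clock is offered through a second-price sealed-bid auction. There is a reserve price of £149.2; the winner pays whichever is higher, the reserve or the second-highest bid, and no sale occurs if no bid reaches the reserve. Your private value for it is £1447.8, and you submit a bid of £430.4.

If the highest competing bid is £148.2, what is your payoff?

Your bid £430.4 is the highest and exceeds the reserve.
Price = max(second-highest bid, reserve) = max(£148.2, £149.2) = £149.2.
Payoff = £1447.8 − £149.2 = £1298.6.

£1298.6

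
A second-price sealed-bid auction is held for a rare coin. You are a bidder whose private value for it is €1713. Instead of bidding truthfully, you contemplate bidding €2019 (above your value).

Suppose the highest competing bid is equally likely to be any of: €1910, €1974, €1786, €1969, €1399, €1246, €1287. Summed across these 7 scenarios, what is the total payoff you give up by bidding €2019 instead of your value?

€787

The deviation costs you only when the competing bid falls strictly between €1713 and €2019; elsewhere both bids give the same outcome.
€1910: truthful payoff €0, deviation payoff −€197 → loss €197.
€1974: truthful payoff €0, deviation payoff −€261 → loss €261.
€1786: truthful payoff €0, deviation payoff −€73 → loss €73.
€1969: truthful payoff €0, deviation payoff −€256 → loss €256.
€1399: outcomes coincide → loss €0.
€1246: outcomes coincide → loss €0.
€1287: outcomes coincide → loss €0.
Total loss = €197 + €261 + €73 + €256 = €787.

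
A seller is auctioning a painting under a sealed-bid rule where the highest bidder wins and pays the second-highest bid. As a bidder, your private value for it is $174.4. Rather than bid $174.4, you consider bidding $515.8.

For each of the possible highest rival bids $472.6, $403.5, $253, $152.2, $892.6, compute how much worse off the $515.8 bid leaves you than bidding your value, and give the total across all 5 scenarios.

$605.9

The deviation costs you only when the competing bid falls strictly between $174.4 and $515.8; elsewhere both bids give the same outcome.
$472.6: truthful payoff $0, deviation payoff −$298.2 → loss $298.2.
$403.5: truthful payoff $0, deviation payoff −$229.1 → loss $229.1.
$253: truthful payoff $0, deviation payoff −$78.6 → loss $78.6.
$152.2: outcomes coincide → loss $0.
$892.6: outcomes coincide → loss $0.
Total loss = $298.2 + $229.1 + $78.6 = $605.9.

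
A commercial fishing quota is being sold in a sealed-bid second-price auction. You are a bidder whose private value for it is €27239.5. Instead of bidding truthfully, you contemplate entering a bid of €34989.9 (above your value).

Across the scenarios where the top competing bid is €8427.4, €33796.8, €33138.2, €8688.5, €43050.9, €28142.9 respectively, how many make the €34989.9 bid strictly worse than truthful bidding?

The deviation hurts exactly when the highest competing bid lies strictly between €27239.5 and €34989.9 — overbidding then wins at a price above your value.
€8427.4: below both → same outcome either way.
€33796.8: inside the interval → strictly worse (loss €6557.3).
€33138.2: inside the interval → strictly worse (loss €5898.7).
€8688.5: below both → same outcome either way.
€43050.9: above both → same outcome either way.
€28142.9: inside the interval → strictly worse (loss €903.4).
Count: 3.

3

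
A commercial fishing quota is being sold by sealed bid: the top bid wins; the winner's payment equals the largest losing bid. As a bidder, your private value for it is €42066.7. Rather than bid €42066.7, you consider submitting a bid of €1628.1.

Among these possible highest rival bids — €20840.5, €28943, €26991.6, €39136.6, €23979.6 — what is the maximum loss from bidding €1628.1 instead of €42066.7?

€21226.2

€20840.5: truthful gives €21226.2, deviation gives €0 → loss €21226.2.
€28943: truthful gives €13123.7, deviation gives €0 → loss €13123.7.
€26991.6: truthful gives €15075.1, deviation gives €0 → loss €15075.1.
€39136.6: truthful gives €2930.1, deviation gives €0 → loss €2930.1.
€23979.6: truthful gives €18087.1, deviation gives €0 → loss €18087.1.
Maximum loss: €21226.2.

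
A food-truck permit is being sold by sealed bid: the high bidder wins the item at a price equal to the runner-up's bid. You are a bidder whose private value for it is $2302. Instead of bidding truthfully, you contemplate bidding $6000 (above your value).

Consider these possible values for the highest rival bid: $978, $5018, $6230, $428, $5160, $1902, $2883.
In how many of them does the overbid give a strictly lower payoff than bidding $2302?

3

The deviation hurts exactly when the highest competing bid lies strictly between $2302 and $6000 — overbidding then wins at a price above your value.
$978: below both → same outcome either way.
$5018: inside the interval → strictly worse (loss $2716).
$6230: above both → same outcome either way.
$428: below both → same outcome either way.
$5160: inside the interval → strictly worse (loss $2858).
$1902: below both → same outcome either way.
$2883: inside the interval → strictly worse (loss $581).
Count: 3.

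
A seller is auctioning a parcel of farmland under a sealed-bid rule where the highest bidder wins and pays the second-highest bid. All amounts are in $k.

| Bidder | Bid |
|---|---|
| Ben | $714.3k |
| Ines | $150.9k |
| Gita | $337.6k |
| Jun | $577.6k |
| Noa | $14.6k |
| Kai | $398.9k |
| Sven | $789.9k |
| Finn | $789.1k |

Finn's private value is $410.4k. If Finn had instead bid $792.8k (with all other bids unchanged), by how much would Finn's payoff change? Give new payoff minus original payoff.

−$379.5k

The highest bid among the other bidders is $789.9k; Finn's bid doesn't change that.
Original bid $789.1k: Finn is not highest (top rival bid is $789.9k); payoff $0k.
Alternative bid $792.8k: Finn is highest, pays the top rival bid $789.9k; payoff $410.4k − $789.9k = −$379.5k.
Change in payoff = −$379.5k − ($0k) = −$379.5k.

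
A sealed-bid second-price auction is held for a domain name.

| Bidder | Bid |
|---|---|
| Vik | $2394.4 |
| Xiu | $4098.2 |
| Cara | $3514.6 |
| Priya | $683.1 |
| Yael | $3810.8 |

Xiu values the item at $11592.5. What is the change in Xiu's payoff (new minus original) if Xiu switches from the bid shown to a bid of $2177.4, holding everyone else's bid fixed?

The highest bid among the other bidders is $3810.8; Xiu's bid doesn't change that.
Original bid $4098.2: Xiu is highest, pays the top rival bid $3810.8; payoff $11592.5 − $3810.8 = $7781.7.
Alternative bid $2177.4: Xiu is not highest (top rival bid is $3810.8); payoff $0.
Change in payoff = $0 − ($7781.7) = −$7781.7.

−$7781.7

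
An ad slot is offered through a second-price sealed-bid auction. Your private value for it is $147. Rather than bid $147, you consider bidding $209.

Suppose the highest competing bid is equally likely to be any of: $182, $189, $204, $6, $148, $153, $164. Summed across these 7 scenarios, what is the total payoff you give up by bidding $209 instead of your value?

$158

The deviation costs you only when the competing bid falls strictly between $147 and $209; elsewhere both bids give the same outcome.
$182: truthful payoff $0, deviation payoff −$35 → loss $35.
$189: truthful payoff $0, deviation payoff −$42 → loss $42.
$204: truthful payoff $0, deviation payoff −$57 → loss $57.
$6: outcomes coincide → loss $0.
$148: truthful payoff $0, deviation payoff −$1 → loss $1.
$153: truthful payoff $0, deviation payoff −$6 → loss $6.
$164: truthful payoff $0, deviation payoff −$17 → loss $17.
Total loss = $35 + $42 + $57 + $1 + $6 + $17 = $158.
Truthful bidding weakly dominates here: raising your bid can only win items priced above your value, and lowering it can only forfeit items priced below.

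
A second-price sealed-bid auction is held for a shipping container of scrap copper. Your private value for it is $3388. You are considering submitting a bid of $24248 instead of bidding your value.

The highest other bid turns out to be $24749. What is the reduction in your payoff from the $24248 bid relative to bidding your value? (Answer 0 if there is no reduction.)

Bidding your value $3388: you lose (since $3388 < $24749). Payoff $0.
Bidding $24248: you lose. Payoff $0.
Difference = $0 − $0 = $0; both bids lead to the same outcome because the competing bid is above both your value and your alternative bid.
Truthful bidding weakly dominates here: raising your bid can only win items priced above your value, and lowering it can only forfeit items priced below.

$0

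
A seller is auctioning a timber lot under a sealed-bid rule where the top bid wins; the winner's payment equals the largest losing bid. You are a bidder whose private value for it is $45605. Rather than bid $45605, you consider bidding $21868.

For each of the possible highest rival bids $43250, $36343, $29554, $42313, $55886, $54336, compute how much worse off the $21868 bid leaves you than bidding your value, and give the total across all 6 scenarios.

The deviation costs you only when the competing bid falls strictly between $21868 and $45605; elsewhere both bids give the same outcome.
$43250: truthful payoff $2355, deviation payoff $0 → loss $2355.
$36343: truthful payoff $9262, deviation payoff $0 → loss $9262.
$29554: truthful payoff $16051, deviation payoff $0 → loss $16051.
$42313: truthful payoff $3292, deviation payoff $0 → loss $3292.
$55886: outcomes coincide → loss $0.
$54336: outcomes coincide → loss $0.
Total loss = $2355 + $9262 + $16051 + $3292 = $30960.

$30960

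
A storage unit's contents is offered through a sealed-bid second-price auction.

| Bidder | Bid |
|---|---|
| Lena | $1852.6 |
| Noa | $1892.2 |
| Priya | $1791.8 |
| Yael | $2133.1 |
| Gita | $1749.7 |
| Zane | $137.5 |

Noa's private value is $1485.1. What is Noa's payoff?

Highest bid: Yael at $2133.1, so Yael wins.
Second-highest bid: Noa at $1892.2 — that is the price the winner pays.
Noa did not win, so Noa pays nothing and receives nothing: payoff $0.

$0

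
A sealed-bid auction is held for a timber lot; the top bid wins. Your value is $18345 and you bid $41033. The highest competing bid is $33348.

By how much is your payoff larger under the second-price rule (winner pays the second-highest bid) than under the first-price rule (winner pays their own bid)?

$7685

You have the highest bid, so you win under either rule.
Second-price: pay $33348 → payoff −$15003.
First-price: pay your own bid $41033 → payoff −$22688.
Difference = −$15003 − (−$22688) = $7685.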